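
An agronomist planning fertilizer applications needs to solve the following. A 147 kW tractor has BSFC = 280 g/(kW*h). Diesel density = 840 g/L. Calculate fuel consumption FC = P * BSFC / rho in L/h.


FC = P * BSFC / rho_fuel
   = 147 * 280 / 840
   = 41160 / 840
   = 49 L/h


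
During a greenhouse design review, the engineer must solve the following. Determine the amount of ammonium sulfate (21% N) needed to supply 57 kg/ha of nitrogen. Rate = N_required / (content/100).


Rate = N_required / (N_content / 100)
     = 57 / (21 / 100)
     = 57 / 0.21
     = 271.43 kg/ha


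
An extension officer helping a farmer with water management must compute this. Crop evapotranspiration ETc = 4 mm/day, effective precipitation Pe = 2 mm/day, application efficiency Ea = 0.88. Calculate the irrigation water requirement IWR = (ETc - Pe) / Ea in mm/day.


IWR = (ETc - Pe) / Ea
    = (4 - 2) / 0.88
    = 2 / 0.88
    = 2.27 mm/day


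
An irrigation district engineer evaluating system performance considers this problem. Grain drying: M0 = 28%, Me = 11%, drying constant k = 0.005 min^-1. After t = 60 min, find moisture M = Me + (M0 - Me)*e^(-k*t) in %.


M = Me + (M0 - Me) * e^(-k*t)
  = 11 + (28 - 11) * e^(-0.005*60)
  = 11 + 17 * e^(-0.300)
  = 11 + 17 * 0.74082
  = 11 + 12.5939
  = 23.59%


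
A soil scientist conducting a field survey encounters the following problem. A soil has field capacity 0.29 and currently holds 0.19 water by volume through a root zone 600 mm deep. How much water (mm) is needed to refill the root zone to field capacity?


SMD = (FC - theta) * D
    = (0.29 - 0.19) * 600
    = 0.100 * 600
    = 60 mm


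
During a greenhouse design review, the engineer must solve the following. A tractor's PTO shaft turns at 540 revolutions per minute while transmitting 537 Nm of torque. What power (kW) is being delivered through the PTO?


P = 2*pi*n*T / 60000
  = 2*pi * 540 * 537 / 60000
  = 1821998.08 / 60000
  = 30.37 kW


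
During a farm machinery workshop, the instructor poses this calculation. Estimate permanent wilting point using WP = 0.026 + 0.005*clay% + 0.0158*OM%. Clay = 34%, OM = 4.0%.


WP = 0.026 + 0.005*34 + 0.0158*4.0
   = 0.026 + 0.1700 + 0.0632
   = 0.2592


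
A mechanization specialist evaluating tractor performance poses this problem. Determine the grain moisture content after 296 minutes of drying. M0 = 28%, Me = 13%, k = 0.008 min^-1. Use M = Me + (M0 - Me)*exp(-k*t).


M = Me + (M0 - Me) * e^(-k*t)
  = 13 + (28 - 13) * e^(-0.008*296)
  = 13 + 15 * e^(-2.368)
  = 13 + 15 * 0.09367
  = 13 + 1.4050
  = 14.41%


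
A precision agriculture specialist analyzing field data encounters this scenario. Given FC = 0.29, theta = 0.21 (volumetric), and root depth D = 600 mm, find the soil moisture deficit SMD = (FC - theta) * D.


SMD = (FC - theta) * D
    = (0.29 - 0.21) * 600
    = 0.080 * 600
    = 48 mm


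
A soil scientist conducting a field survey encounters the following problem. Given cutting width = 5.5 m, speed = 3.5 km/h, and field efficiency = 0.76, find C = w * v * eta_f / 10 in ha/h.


C = w * v * eta_f / 10
  = 5.5 * 3.5 * 0.76 / 10
  = 14.63 / 10
  = 1.46 ha/h


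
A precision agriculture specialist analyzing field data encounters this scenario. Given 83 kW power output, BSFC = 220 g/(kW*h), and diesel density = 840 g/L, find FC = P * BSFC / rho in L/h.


FC = P * BSFC / rho_fuel
   = 83 * 220 / 840
   = 18260 / 840
   = 21.74 L/h


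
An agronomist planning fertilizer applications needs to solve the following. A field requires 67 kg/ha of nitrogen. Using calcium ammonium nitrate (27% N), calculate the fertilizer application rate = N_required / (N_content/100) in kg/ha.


Rate = N_required / (N_content / 100)
     = 67 / (27 / 100)
     = 67 / 0.27
     = 248.15 kg/ha


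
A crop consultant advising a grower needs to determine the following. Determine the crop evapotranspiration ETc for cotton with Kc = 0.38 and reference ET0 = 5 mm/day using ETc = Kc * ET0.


ETc = Kc * ET0
    = 0.38 * 5
    = 1.90 mm/day


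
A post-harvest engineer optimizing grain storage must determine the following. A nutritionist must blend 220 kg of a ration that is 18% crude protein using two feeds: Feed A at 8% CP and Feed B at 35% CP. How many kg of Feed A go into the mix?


parts_A = CP_b - target = 35 - 18 = 17
parts_B = target - CP_a = 18 - 8 = 10
total_parts = 17 + 10 = 27
Feed A = 220 * 17 / 27 = 138.52 kg
Feed B = 220 * 10 / 27 = 81.48 kg

138.52 kg


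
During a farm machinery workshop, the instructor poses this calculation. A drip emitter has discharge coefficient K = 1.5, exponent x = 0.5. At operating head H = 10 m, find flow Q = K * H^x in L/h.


Q = K * H^x
  = 1.5 * 10^0.5
  = 1.5 * 3.1623
  = 4.74 L/h


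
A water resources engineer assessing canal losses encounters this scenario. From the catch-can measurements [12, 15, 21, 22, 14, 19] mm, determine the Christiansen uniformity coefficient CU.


xbar = 103 / 6 = 17.167
sum|xi - xbar| = 21
CU = 100 * (1 - 21 / (6 * 17.167))
   = 100 * (1 - 0.2039)
   = 79.61%


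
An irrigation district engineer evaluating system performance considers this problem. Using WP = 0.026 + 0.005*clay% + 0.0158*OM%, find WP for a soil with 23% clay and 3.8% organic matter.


WP = 0.026 + 0.005*23 + 0.0158*3.8
   = 0.026 + 0.1150 + 0.0600
   = 0.2010


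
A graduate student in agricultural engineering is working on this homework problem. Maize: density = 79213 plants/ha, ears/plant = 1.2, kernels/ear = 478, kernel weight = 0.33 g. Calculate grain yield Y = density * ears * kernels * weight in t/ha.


Y = density * ears * kernels * kw
  = 79213 * 1.2 * 478 * 0.33 g/ha
  = 14994070.34 g/ha
  = 14994.07 kg/ha = 14.99 t/ha


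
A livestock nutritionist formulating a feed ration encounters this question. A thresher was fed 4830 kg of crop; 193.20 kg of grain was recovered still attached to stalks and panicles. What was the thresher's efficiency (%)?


eta = (total - unthreshed) / total * 100
    = (4830 - 193.20) / 4830 * 100
    = 4636.80 / 4830 * 100
    = 96%


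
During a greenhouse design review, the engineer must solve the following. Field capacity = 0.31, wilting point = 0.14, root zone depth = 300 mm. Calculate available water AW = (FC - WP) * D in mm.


AW = (FC - WP) * D
   = (0.31 - 0.14) * 300
   = 0.17 * 300
   = 51 mm


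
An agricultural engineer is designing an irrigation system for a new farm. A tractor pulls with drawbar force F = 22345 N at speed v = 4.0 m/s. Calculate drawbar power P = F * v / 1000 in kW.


P = F * v / 1000
  = 22345 * 4.0 / 1000
  = 89380 / 1000
  = 89.38 kW


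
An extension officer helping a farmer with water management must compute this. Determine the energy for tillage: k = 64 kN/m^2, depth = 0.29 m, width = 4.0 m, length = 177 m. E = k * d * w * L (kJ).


E = k * d * w * L
  = 64 * 0.29 * 4.0 * 177
  = 13140.48 kJ


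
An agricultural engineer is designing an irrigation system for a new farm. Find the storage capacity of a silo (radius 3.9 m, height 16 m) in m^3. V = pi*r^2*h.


V = pi * r^2 * h
  = pi * 3.9^2 * 16
  = pi * 15.21 * 16
  = 764.54 m^3


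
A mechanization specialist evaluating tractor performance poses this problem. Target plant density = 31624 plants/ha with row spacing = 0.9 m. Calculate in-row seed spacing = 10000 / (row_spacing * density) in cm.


spacing = 10000 / (row_sp * density)
        = 10000 / (0.9 * 31624)
        = 10000 / 28461.60
        = 0.35135 m = 35.14 cm


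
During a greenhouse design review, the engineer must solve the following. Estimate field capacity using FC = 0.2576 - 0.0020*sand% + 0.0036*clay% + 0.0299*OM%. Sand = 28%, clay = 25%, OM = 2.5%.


FC = 0.2576 - 0.0020*28 + 0.0036*25 + 0.0299*2.5
   = 0.2576 - 0.0560 + 0.0900 + 0.0748
   = 0.3664


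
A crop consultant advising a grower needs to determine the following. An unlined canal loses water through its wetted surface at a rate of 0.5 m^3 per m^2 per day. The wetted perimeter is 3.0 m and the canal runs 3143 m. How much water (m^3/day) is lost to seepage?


S = C * P * L
  = 0.5 * 3.0 * 3143
  = 4714.50 m^3/day


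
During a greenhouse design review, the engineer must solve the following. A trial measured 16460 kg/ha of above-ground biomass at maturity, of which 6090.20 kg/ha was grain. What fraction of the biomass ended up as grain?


HI = grain_yield / biomass
   = 6090.20 / 16460
   = 0.37


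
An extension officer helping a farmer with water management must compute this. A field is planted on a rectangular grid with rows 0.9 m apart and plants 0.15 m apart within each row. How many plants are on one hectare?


D = 10000 / (row_sp * plant_sp)
  = 10000 / (0.9 * 0.15)
  = 10000 / 0.1350
  = 74074.07 plants/ha


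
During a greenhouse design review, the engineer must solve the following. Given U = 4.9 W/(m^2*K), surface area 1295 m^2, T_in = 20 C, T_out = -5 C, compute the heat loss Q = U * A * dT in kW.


dT = 20 - (-5) = 25 K
Q = U * A * dT
  = 4.9 * 1295 * 25
  = 158637.50 W = 158.64 kW


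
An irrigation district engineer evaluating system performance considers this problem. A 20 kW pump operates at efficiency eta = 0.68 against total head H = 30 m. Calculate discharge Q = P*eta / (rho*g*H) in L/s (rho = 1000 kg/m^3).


Q = (P * 1000 * eta) / (rho * g * H)
  = (20 * 1000 * 0.68) / (1000 * 9.81 * 30)
  = 13600 / 294300
  = 0.04621 m^3/s = 46.21 L/s


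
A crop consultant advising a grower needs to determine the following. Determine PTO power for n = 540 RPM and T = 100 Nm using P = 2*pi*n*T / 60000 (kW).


P = 2*pi*n*T / 60000
  = 2*pi * 540 * 100 / 60000
  = 339292.01 / 60000
  = 5.65 kW


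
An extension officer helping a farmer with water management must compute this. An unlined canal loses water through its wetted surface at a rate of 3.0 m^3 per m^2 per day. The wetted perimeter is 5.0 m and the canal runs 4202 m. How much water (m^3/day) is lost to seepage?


S = C * P * L
  = 3.0 * 5.0 * 4202
  = 63030 m^3/day


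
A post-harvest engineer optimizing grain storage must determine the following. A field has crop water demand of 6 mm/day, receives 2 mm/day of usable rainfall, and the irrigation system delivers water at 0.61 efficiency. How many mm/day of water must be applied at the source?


IWR = (ETc - Pe) / Ea
    = (6 - 2) / 0.61
    = 4 / 0.61
    = 6.56 mm/day


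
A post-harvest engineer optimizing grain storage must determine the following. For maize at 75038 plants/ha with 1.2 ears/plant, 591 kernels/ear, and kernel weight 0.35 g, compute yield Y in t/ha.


Y = density * ears * kernels * kw
  = 75038 * 1.2 * 591 * 0.35 g/ha
  = 18625932.36 g/ha
  = 18625.93 kg/ha = 18.63 t/ha


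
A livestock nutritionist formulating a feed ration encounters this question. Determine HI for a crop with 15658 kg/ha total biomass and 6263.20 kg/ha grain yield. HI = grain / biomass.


HI = grain_yield / biomass
   = 6263.20 / 15658
   = 0.40


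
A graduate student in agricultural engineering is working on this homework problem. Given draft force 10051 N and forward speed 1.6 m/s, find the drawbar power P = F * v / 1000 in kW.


P = F * v / 1000
  = 10051 * 1.6 / 1000
  = 16081.60 / 1000
  = 16.08 kW


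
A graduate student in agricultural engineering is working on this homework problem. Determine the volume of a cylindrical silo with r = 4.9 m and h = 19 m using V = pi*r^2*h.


V = pi * r^2 * h
  = pi * 4.9^2 * 19
  = pi * 24.01 * 19
  = 1433.16 m^3


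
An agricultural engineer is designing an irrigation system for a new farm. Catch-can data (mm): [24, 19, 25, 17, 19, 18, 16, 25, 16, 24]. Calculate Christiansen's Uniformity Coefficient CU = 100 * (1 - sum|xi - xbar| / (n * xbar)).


xbar = 203 / 10 = 20.300
sum|xi - xbar| = 33.600
CU = 100 * (1 - 33.600 / (10 * 20.300))
   = 100 * (1 - 0.1655)
   = 83.45%


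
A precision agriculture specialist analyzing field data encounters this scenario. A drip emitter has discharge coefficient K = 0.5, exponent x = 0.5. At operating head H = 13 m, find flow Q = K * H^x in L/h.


Q = K * H^x
  = 0.5 * 13^0.5
  = 0.5 * 3.6056
  = 1.80 L/h


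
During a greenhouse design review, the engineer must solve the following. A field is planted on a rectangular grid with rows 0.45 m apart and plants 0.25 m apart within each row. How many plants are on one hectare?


D = 10000 / (row_sp * plant_sp)
  = 10000 / (0.45 * 0.25)
  = 10000 / 0.1125
  = 88888.89 plants/ha


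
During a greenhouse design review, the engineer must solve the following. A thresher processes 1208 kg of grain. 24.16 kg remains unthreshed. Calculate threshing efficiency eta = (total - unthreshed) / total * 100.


eta = (total - unthreshed) / total * 100
    = (1208 - 24.16) / 1208 * 100
    = 1183.84 / 1208 * 100
    = 98%


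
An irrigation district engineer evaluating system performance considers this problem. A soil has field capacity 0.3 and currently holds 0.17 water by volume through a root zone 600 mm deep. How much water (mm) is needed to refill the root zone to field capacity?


SMD = (FC - theta) * D
    = (0.3 - 0.17) * 600
    = 0.130 * 600
    = 78 mm


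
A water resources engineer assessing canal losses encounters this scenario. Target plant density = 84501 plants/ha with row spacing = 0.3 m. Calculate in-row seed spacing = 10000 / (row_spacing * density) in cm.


spacing = 10000 / (row_sp * density)
        = 10000 / (0.3 * 84501)
        = 10000 / 25350.30
        = 0.39447 m = 39.45 cm


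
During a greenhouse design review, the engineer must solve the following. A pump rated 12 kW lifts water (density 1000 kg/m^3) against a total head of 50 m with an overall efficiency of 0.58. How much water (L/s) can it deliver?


Q = (P * 1000 * eta) / (rho * g * H)
  = (12 * 1000 * 0.58) / (1000 * 9.81 * 50)
  = 6960 / 490500
  = 0.01419 m^3/s = 14.19 L/s


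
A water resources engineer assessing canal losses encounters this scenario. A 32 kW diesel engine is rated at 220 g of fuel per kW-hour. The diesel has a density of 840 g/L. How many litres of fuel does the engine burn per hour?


FC = P * BSFC / rho_fuel
   = 32 * 220 / 840
   = 7040 / 840
   = 8.38 L/h


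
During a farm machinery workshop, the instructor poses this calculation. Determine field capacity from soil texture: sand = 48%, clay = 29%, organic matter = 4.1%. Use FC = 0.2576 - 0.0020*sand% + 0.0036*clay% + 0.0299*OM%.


FC = 0.2576 - 0.0020*48 + 0.0036*29 + 0.0299*4.1
   = 0.2576 - 0.0960 + 0.1044 + 0.1226
   = 0.3886


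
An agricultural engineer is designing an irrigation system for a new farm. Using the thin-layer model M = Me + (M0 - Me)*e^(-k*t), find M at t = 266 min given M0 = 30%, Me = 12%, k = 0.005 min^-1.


M = Me + (M0 - Me) * e^(-k*t)
  = 12 + (30 - 12) * e^(-0.005*266)
  = 12 + 18 * e^(-1.330)
  = 12 + 18 * 0.26448
  = 12 + 4.7606
  = 16.76%


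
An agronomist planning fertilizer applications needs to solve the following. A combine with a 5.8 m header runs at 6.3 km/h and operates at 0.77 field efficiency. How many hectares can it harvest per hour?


C = w * v * eta_f / 10
  = 5.8 * 6.3 * 0.77 / 10
  = 28.14 / 10
  = 2.81 ha/h


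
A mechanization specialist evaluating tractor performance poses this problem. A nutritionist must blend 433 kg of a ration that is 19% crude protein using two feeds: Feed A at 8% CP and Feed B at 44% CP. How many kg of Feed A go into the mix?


parts_A = CP_b - target = 44 - 19 = 25
parts_B = target - CP_a = 19 - 8 = 11
total_parts = 25 + 11 = 36
Feed A = 433 * 25 / 36 = 300.69 kg
Feed B = 433 * 11 / 36 = 132.31 kg

300.69 kg


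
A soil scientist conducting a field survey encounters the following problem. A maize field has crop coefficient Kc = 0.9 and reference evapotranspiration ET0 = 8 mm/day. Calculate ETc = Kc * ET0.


ETc = Kc * ET0
    = 0.9 * 8
    = 7.20 mm/day


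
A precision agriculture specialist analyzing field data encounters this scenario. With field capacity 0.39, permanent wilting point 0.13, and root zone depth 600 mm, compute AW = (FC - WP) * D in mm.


AW = (FC - WP) * D
   = (0.39 - 0.13) * 600
   = 0.26 * 600
   = 156 mm


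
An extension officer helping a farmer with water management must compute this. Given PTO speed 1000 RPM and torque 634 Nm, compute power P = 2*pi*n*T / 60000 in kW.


P = 2*pi*n*T / 60000
  = 2*pi * 1000 * 634 / 60000
  = 3983539.48 / 60000
  = 66.39 kW


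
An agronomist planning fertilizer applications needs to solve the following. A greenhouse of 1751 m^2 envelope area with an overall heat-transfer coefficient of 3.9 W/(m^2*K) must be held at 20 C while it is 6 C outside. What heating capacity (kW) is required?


dT = 20 - (6) = 14 K
Q = U * A * dT
  = 3.9 * 1751 * 14
  = 95604.60 W = 95.60 kW


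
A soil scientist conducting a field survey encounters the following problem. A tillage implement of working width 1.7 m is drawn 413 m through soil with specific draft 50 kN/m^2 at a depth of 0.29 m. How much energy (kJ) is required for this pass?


E = k * d * w * L
  = 50 * 0.29 * 1.7 * 413
  = 10180.45 kJ


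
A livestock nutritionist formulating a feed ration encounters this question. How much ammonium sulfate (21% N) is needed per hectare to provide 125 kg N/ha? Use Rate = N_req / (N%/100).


Rate = N_required / (N_content / 100)
     = 125 / (21 / 100)
     = 125 / 0.21
     = 595.24 kg/ha


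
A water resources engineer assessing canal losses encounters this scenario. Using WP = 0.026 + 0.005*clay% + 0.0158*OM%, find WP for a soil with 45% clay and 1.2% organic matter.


WP = 0.026 + 0.005*45 + 0.0158*1.2
   = 0.026 + 0.2250 + 0.0190
   = 0.2700


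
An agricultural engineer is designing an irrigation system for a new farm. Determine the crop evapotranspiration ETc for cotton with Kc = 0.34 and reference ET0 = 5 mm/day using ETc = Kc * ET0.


ETc = Kc * ET0
    = 0.34 * 5
    = 1.70 mm/day


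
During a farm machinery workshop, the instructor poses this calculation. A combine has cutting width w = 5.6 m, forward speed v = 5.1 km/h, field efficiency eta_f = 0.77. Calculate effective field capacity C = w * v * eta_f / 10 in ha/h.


C = w * v * eta_f / 10
  = 5.6 * 5.1 * 0.77 / 10
  = 21.99 / 10
  = 2.20 ha/h


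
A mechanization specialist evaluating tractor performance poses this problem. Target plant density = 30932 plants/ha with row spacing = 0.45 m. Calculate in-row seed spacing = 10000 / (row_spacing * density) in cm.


spacing = 10000 / (row_sp * density)
        = 10000 / (0.45 * 30932)
        = 10000 / 13919.40
        = 0.71842 m = 71.84 cm


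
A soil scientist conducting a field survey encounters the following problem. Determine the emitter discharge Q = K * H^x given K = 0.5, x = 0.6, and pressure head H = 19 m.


Q = K * H^x
  = 0.5 * 19^0.6
  = 0.5 * 5.8513
  = 2.93 L/h


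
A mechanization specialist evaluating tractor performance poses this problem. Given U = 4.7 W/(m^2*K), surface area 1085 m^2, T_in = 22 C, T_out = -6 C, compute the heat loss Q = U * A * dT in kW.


dT = 22 - (-6) = 28 K
Q = U * A * dT
  = 4.7 * 1085 * 28
  = 142786 W = 142.79 kW


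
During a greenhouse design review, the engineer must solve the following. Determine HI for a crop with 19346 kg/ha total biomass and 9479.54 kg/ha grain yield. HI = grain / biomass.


HI = grain_yield / biomass
   = 9479.54 / 19346
   = 0.49


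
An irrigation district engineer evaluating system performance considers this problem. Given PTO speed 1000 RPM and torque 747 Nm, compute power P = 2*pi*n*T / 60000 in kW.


P = 2*pi*n*T / 60000
  = 2*pi * 1000 * 747 / 60000
  = 4693539.42 / 60000
  = 78.23 kW


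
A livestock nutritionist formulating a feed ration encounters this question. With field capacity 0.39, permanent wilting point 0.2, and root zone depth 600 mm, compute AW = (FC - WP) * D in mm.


AW = (FC - WP) * D
   = (0.39 - 0.2) * 600
   = 0.19 * 600
   = 114 mm


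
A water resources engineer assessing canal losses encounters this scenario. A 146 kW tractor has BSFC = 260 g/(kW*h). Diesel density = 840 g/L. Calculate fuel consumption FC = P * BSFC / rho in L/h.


FC = P * BSFC / rho_fuel
   = 146 * 260 / 840
   = 37960 / 840
   = 45.19 L/h


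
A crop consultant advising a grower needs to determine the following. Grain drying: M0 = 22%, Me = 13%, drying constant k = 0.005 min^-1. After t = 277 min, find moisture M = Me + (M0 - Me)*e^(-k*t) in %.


M = Me + (M0 - Me) * e^(-k*t)
  = 13 + (22 - 13) * e^(-0.005*277)
  = 13 + 9 * e^(-1.385)
  = 13 + 9 * 0.25032
  = 13 + 2.2529
  = 15.25%


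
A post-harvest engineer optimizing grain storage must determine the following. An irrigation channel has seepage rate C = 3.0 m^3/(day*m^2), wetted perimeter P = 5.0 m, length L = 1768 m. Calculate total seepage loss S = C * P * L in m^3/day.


S = C * P * L
  = 3.0 * 5.0 * 1768
  = 26520 m^3/day


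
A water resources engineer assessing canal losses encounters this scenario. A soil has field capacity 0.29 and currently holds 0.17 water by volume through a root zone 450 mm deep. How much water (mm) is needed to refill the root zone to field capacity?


SMD = (FC - theta) * D
    = (0.29 - 0.17) * 450
    = 0.120 * 450
    = 54 mm


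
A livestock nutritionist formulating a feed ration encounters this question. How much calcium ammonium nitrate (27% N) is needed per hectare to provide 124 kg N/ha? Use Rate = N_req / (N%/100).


Rate = N_required / (N_content / 100)
     = 124 / (27 / 100)
     = 124 / 0.27
     = 459.26 kg/ha


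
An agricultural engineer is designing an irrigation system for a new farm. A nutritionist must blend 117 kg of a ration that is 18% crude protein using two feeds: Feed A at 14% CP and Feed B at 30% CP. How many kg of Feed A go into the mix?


parts_A = CP_b - target = 30 - 18 = 12
parts_B = target - CP_a = 18 - 14 = 4
total_parts = 12 + 4 = 16
Feed A = 117 * 12 / 16 = 87.75 kg
Feed B = 117 * 4 / 16 = 29.25 kg

87.75 kg


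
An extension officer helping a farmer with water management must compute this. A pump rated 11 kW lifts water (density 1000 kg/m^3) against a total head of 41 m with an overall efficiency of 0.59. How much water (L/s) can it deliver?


Q = (P * 1000 * eta) / (rho * g * H)
  = (11 * 1000 * 0.59) / (1000 * 9.81 * 41)
  = 6490 / 402210
  = 0.01614 m^3/s = 16.14 L/s


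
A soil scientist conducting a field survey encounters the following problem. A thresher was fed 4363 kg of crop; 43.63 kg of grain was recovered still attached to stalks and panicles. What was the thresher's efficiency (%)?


eta = (total - unthreshed) / total * 100
    = (4363 - 43.63) / 4363 * 100
    = 4319.37 / 4363 * 100
    = 99%


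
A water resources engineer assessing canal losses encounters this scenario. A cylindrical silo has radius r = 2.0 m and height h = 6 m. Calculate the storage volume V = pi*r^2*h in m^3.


V = pi * r^2 * h
  = pi * 2.0^2 * 6
  = pi * 4 * 6
  = 75.40 m^3


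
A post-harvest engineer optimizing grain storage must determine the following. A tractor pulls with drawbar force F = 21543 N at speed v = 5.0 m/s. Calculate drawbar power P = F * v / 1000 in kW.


P = F * v / 1000
  = 21543 * 5.0 / 1000
  = 107715 / 1000
  = 107.72 kW


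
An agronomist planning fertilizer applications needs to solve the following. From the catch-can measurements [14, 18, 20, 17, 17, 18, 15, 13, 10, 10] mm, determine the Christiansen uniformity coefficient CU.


xbar = 152 / 10 = 15.200
sum|xi - xbar| = 28
CU = 100 * (1 - 28 / (10 * 15.200))
   = 100 * (1 - 0.1842)
   = 81.58%


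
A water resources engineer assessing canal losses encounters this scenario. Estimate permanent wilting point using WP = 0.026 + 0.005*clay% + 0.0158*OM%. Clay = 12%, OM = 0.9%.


WP = 0.026 + 0.005*12 + 0.0158*0.9
   = 0.026 + 0.0600 + 0.0142
   = 0.1002


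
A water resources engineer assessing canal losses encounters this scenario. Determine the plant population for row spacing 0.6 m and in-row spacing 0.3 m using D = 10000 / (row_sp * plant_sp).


D = 10000 / (row_sp * plant_sp)
  = 10000 / (0.6 * 0.3)
  = 10000 / 0.1800
  = 55555.56 plants/ha


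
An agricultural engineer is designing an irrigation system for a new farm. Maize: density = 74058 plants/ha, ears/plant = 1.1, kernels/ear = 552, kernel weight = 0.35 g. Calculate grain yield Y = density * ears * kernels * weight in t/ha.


Y = density * ears * kernels * kw
  = 74058 * 1.1 * 552 * 0.35 g/ha
  = 15738806.16 g/ha
  = 15738.81 kg/ha = 15.74 t/ha


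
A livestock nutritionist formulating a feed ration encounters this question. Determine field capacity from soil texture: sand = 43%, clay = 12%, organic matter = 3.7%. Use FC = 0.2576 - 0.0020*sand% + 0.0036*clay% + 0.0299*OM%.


FC = 0.2576 - 0.0020*43 + 0.0036*12 + 0.0299*3.7
   = 0.2576 - 0.0860 + 0.0432 + 0.1106
   = 0.3254


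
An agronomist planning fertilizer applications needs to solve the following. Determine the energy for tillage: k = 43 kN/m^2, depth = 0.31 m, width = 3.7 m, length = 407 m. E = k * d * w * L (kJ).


E = k * d * w * L
  = 43 * 0.31 * 3.7 * 407
  = 20073.65 kJ


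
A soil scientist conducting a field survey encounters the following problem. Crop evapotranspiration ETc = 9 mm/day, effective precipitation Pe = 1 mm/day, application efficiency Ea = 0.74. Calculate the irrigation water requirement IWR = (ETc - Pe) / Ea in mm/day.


IWR = (ETc - Pe) / Ea
    = (9 - 1) / 0.74
    = 8 / 0.74
    = 10.81 mm/day


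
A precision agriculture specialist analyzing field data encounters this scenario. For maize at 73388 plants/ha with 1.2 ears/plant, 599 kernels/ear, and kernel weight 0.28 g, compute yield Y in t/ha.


Y = density * ears * kernels * kw
  = 73388 * 1.2 * 599 * 0.28 g/ha
  = 14770362.43 g/ha
  = 14770.36 kg/ha = 14.77 t/ha


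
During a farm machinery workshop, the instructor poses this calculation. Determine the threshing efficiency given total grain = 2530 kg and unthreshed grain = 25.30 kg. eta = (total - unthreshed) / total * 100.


eta = (total - unthreshed) / total * 100
    = (2530 - 25.30) / 2530 * 100
    = 2504.70 / 2530 * 100
    = 99%


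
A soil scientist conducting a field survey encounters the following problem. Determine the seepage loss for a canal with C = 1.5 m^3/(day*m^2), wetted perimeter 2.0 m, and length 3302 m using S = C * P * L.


S = C * P * L
  = 1.5 * 2.0 * 3302
  = 9906 m^3/day


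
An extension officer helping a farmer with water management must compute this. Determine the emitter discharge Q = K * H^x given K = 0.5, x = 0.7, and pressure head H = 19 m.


Q = K * H^x
  = 0.5 * 19^0.7
  = 0.5 * 7.8547
  = 3.93 L/h


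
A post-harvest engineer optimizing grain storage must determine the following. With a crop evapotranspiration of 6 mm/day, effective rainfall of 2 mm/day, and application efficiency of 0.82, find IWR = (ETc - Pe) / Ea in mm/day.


IWR = (ETc - Pe) / Ea
    = (6 - 2) / 0.82
    = 4 / 0.82
    = 4.88 mm/day


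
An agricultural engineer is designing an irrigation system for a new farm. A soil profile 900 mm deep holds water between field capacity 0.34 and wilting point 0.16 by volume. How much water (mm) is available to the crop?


AW = (FC - WP) * D
   = (0.34 - 0.16) * 900
   = 0.18 * 900
   = 162 mm


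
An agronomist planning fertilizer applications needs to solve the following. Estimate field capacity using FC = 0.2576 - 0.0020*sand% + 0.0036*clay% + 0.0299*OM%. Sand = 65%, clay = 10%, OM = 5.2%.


FC = 0.2576 - 0.0020*65 + 0.0036*10 + 0.0299*5.2
   = 0.2576 - 0.1300 + 0.0360 + 0.1555
   = 0.3191


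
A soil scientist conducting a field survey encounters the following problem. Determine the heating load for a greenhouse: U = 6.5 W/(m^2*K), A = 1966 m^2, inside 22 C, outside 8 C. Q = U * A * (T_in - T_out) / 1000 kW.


dT = 22 - (8) = 14 K
Q = U * A * dT
  = 6.5 * 1966 * 14
  = 178906 W = 178.91 kW


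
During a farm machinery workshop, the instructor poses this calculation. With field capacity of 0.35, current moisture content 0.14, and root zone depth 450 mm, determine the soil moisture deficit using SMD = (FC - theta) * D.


SMD = (FC - theta) * D
    = (0.35 - 0.14) * 450
    = 0.210 * 450
    = 94.50 mm


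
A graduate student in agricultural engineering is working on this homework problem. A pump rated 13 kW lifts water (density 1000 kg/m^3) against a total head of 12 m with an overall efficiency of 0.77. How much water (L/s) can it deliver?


Q = (P * 1000 * eta) / (rho * g * H)
  = (13 * 1000 * 0.77) / (1000 * 9.81 * 12)
  = 10010 / 117720
  = 0.08503 m^3/s = 85.03 L/s


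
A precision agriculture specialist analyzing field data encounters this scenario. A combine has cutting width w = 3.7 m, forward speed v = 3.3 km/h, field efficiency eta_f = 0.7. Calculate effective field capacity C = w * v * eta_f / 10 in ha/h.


C = w * v * eta_f / 10
  = 3.7 * 3.3 * 0.7 / 10
  = 8.55 / 10
  = 0.85 ha/h


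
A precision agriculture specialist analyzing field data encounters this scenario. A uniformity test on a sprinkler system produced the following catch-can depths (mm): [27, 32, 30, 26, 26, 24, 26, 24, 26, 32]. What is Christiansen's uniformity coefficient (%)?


xbar = 273 / 10 = 27.300
sum|xi - xbar| = 24.200
CU = 100 * (1 - 24.200 / (10 * 27.300))
   = 100 * (1 - 0.0886)
   = 91.14%


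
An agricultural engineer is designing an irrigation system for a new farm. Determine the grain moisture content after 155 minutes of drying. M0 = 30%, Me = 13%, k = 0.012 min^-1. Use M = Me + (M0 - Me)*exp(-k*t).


M = Me + (M0 - Me) * e^(-k*t)
  = 13 + (30 - 13) * e^(-0.012*155)
  = 13 + 17 * e^(-1.860)
  = 13 + 17 * 0.15567
  = 13 + 2.6464
  = 15.65%


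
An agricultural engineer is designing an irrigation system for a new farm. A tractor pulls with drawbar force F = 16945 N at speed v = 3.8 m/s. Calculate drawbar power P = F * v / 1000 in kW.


P = F * v / 1000
  = 16945 * 3.8 / 1000
  = 64391 / 1000
  = 64.39 kW


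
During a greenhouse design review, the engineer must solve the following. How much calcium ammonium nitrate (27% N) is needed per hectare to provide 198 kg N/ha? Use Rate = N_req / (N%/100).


Rate = N_required / (N_content / 100)
     = 198 / (27 / 100)
     = 198 / 0.27
     = 733.33 kg/ha


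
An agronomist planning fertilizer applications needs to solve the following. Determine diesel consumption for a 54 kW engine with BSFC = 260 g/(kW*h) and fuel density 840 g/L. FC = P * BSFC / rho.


FC = P * BSFC / rho_fuel
   = 54 * 260 / 840
   = 14040 / 840
   = 16.71 L/h


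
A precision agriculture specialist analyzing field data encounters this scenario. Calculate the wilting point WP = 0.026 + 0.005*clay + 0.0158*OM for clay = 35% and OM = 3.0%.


WP = 0.026 + 0.005*35 + 0.0158*3.0
   = 0.026 + 0.1750 + 0.0474
   = 0.2484


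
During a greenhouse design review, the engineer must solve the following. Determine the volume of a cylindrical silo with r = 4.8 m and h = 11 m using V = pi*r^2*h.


V = pi * r^2 * h
  = pi * 4.8^2 * 11
  = pi * 23.04 * 11
  = 796.21 m^3


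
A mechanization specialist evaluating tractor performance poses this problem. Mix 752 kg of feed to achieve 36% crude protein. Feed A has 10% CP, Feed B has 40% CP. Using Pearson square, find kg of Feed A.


parts_A = CP_b - target = 40 - 36 = 4
parts_B = target - CP_a = 36 - 10 = 26
total_parts = 4 + 26 = 30
Feed A = 752 * 4 / 30 = 100.27 kg
Feed B = 752 * 26 / 30 = 651.73 kg

100.27 kg


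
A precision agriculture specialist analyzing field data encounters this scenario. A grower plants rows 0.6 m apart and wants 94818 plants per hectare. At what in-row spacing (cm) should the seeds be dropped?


spacing = 10000 / (row_sp * density)
        = 10000 / (0.6 * 94818)
        = 10000 / 56890.80
        = 0.17578 m = 17.58 cm


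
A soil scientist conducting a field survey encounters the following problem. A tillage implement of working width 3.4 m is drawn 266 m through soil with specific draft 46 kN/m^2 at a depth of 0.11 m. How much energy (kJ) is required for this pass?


E = k * d * w * L
  = 46 * 0.11 * 3.4 * 266
  = 4576.26 kJ


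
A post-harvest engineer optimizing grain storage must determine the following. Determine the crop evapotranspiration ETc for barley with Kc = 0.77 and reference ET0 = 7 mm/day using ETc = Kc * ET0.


ETc = Kc * ET0
    = 0.77 * 7
    = 5.39 mm/day


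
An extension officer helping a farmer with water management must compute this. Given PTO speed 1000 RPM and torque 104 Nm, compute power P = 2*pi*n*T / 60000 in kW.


P = 2*pi*n*T / 60000
  = 2*pi * 1000 * 104 / 60000
  = 653451.27 / 60000
  = 10.89 kW


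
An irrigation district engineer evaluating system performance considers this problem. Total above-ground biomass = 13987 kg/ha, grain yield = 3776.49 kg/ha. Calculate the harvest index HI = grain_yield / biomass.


HI = grain_yield / biomass
   = 3776.49 / 13987
   = 0.27


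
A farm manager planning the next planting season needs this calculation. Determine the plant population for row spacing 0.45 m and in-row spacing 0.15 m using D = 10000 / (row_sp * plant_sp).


D = 10000 / (row_sp * plant_sp)
  = 10000 / (0.45 * 0.15)
  = 10000 / 0.0675
  = 148148.15 plants/ha


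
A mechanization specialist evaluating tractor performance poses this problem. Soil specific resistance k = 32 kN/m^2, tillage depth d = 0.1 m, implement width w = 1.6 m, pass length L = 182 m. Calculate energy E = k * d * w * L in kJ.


E = k * d * w * L
  = 32 * 0.1 * 1.6 * 182
  = 931.84 kJ


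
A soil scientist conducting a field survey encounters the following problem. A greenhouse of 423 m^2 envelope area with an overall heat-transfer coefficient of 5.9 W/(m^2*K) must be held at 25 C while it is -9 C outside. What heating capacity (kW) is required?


dT = 25 - (-9) = 34 K
Q = U * A * dT
  = 5.9 * 423 * 34
  = 84853.80 W = 84.85 kW


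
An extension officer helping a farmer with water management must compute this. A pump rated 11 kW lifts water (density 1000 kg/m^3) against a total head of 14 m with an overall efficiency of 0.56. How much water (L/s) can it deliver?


Q = (P * 1000 * eta) / (rho * g * H)
  = (11 * 1000 * 0.56) / (1000 * 9.81 * 14)
  = 6160 / 137340
  = 0.04485 m^3/s = 44.85 L/s


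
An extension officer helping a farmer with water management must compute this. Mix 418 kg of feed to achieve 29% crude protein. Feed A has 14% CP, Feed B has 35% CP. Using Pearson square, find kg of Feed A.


parts_A = CP_b - target = 35 - 29 = 6
parts_B = target - CP_a = 29 - 14 = 15
total_parts = 6 + 15 = 21
Feed A = 418 * 6 / 21 = 119.43 kg
Feed B = 418 * 15 / 21 = 298.57 kg

119.43 kg


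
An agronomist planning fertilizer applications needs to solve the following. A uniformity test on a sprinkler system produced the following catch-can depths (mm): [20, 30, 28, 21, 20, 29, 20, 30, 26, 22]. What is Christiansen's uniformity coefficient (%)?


xbar = 246 / 10 = 24.600
sum|xi - xbar| = 40
CU = 100 * (1 - 40 / (10 * 24.600))
   = 100 * (1 - 0.1626)
   = 83.74%


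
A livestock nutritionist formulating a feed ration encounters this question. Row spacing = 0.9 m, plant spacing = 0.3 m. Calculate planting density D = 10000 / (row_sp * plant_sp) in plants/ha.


D = 10000 / (row_sp * plant_sp)
  = 10000 / (0.9 * 0.3)
  = 10000 / 0.2700
  = 37037.04 plants/ha


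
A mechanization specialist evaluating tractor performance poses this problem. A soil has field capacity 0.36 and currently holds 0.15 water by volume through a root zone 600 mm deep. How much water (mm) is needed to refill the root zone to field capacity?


SMD = (FC - theta) * D
    = (0.36 - 0.15) * 600
    = 0.210 * 600
    = 126 mm


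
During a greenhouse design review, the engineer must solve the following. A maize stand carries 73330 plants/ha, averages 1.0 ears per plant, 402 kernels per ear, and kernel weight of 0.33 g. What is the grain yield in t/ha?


Y = density * ears * kernels * kw
  = 73330 * 1.0 * 402 * 0.33 g/ha
  = 9727957.80 g/ha
  = 9727.96 kg/ha = 9.73 t/ha


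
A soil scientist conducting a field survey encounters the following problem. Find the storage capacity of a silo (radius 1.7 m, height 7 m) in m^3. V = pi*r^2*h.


V = pi * r^2 * h
  = pi * 1.7^2 * 7
  = pi * 2.89 * 7
  = 63.55 m^3


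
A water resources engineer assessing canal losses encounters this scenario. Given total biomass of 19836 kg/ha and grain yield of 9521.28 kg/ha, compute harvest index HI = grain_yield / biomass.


HI = grain_yield / biomass
   = 9521.28 / 19836
   = 0.48


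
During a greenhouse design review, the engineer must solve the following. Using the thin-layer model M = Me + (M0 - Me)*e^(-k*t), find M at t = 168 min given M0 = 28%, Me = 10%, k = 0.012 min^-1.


M = Me + (M0 - Me) * e^(-k*t)
  = 10 + (28 - 10) * e^(-0.012*168)
  = 10 + 18 * e^(-2.016)
  = 10 + 18 * 0.13319
  = 10 + 2.3974
  = 12.40%


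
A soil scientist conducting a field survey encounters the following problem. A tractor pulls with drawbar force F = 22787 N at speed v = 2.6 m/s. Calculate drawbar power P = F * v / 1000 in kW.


P = F * v / 1000
  = 22787 * 2.6 / 1000
  = 59246.20 / 1000
  = 59.25 kW


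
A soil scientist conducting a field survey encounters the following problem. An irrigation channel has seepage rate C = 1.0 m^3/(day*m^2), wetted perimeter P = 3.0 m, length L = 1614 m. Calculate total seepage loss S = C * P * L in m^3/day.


S = C * P * L
  = 1.0 * 3.0 * 1614
  = 4842 m^3/day


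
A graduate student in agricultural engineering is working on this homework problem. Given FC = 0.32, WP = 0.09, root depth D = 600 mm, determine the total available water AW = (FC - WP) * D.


AW = (FC - WP) * D
   = (0.32 - 0.09) * 600
   = 0.23 * 600
   = 138 mm


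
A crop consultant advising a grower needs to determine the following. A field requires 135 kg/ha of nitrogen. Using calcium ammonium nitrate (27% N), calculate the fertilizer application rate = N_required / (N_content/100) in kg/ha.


Rate = N_required / (N_content / 100)
     = 135 / (27 / 100)
     = 135 / 0.27
     = 500 kg/ha


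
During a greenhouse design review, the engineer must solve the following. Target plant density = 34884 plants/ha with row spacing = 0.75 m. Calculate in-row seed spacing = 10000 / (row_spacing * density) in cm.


spacing = 10000 / (row_sp * density)
        = 10000 / (0.75 * 34884)
        = 10000 / 26163
        = 0.38222 m = 38.22 cm


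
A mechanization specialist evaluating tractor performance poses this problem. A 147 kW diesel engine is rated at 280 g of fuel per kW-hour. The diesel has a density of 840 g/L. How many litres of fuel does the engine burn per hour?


FC = P * BSFC / rho_fuel
   = 147 * 280 / 840
   = 41160 / 840
   = 49 L/h


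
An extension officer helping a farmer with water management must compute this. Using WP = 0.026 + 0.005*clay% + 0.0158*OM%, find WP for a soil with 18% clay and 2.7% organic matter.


WP = 0.026 + 0.005*18 + 0.0158*2.7
   = 0.026 + 0.0900 + 0.0427
   = 0.1587


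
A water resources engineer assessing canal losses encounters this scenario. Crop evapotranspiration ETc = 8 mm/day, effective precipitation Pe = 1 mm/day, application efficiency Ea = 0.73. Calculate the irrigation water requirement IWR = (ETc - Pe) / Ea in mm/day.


IWR = (ETc - Pe) / Ea
    = (8 - 1) / 0.73
    = 7 / 0.73
    = 9.59 mm/day


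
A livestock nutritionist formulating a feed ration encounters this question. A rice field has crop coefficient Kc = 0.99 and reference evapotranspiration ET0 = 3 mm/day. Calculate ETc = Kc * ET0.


ETc = Kc * ET0
    = 0.99 * 3
    = 2.97 mm/day


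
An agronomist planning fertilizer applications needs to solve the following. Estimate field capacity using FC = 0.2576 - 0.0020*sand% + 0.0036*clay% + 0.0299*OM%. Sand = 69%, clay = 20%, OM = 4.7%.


FC = 0.2576 - 0.0020*69 + 0.0036*20 + 0.0299*4.7
   = 0.2576 - 0.1380 + 0.0720 + 0.1405
   = 0.3321
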